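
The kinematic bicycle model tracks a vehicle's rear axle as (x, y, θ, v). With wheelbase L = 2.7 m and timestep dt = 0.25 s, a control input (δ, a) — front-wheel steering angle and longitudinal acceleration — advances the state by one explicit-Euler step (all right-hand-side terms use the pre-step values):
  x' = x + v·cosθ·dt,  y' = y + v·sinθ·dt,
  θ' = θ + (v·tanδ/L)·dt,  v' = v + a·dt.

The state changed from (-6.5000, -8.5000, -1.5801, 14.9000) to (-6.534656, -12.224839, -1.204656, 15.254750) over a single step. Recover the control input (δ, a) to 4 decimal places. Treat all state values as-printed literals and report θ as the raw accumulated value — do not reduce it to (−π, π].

a = (v'−v)/dt = (0.354750)/0.25 = 1.4190
Δθ = θ'−θ = 0.375444;  (v·dt/L) = 14.9000·0.25/2.7 = 1.379630
tan δ = Δθ·L/(v·dt) = 0.272134  →  δ = 0.2657

δ = 0.2657, a = 1.4190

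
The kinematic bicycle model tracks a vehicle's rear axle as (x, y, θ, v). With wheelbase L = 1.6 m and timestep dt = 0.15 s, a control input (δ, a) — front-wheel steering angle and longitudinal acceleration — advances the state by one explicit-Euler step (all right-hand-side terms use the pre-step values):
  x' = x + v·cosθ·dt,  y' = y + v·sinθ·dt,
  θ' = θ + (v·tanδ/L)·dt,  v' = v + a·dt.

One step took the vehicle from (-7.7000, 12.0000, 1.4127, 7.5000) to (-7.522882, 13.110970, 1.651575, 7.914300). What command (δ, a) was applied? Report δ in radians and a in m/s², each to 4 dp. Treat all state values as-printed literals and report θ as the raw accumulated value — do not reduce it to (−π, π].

a = (v'−v)/dt = (0.414300)/0.15 = 2.7620
Δθ = θ'−θ = 0.238875;  (v·dt/L) = 7.5000·0.15/1.6 = 0.703125
tan δ = Δθ·L/(v·dt) = 0.339733  →  δ = 0.3275

δ = 0.3275, a = 2.7620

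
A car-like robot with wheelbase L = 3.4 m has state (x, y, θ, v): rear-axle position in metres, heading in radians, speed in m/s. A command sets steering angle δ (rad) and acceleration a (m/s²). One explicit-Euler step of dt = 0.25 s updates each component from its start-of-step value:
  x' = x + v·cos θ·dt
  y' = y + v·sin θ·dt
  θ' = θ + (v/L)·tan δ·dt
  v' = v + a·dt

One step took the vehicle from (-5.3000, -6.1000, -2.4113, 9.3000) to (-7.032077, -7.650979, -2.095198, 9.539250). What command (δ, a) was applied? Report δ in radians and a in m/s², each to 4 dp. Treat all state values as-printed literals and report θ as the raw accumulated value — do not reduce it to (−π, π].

a = (v'−v)/dt = (0.239250)/0.25 = 0.9570
Δθ = θ'−θ = 0.316102;  (v·dt/L) = 9.3000·0.25/3.4 = 0.683824
tan δ = Δθ·L/(v·dt) = 0.462257  →  δ = 0.4330

δ = 0.4330, a = 0.9570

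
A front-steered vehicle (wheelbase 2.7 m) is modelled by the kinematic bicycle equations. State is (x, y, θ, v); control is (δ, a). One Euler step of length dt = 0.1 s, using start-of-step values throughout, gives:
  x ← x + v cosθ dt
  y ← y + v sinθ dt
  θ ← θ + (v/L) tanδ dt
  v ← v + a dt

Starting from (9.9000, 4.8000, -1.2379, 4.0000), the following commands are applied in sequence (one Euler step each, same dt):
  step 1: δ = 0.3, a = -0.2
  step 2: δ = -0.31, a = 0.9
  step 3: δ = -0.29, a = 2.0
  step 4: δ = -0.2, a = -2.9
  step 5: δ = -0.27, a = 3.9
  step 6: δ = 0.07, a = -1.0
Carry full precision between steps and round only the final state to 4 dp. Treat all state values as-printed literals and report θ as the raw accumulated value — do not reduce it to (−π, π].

after step 1 (δ=0.3, a=-0.2): (10.030713, 4.421960, -1.192072, 3.980000)
after step 2 (δ=-0.31, a=0.9): (10.177867, 4.052163, -1.239291, 4.070000)
after step 3 (δ=-0.29, a=2.0): (10.310332, 3.667323, -1.284274, 4.270000)
after step 4 (δ=-0.2, a=-2.9): (10.431010, 3.257731, -1.316332, 3.980000)
after step 5 (δ=-0.27, a=3.9): (10.531197, 2.872547, -1.357128, 4.370000)
after step 6 (δ=0.07, a=-1.0): (10.623861, 2.445485, -1.345780, 4.270000)

(10.6239, 2.4455, -1.3458, 4.2700)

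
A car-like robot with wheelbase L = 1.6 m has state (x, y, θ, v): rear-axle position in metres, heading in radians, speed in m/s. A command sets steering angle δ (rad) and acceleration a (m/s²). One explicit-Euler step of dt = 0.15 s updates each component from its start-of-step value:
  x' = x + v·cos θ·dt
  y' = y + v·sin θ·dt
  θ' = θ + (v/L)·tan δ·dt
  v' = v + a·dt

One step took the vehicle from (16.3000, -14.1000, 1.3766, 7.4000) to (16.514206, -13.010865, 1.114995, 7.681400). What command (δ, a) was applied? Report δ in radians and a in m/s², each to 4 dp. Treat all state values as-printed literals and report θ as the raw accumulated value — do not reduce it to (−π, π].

a = (v'−v)/dt = (0.281400)/0.15 = 1.8760
Δθ = θ'−θ = -0.261605;  (v·dt/L) = 7.4000·0.15/1.6 = 0.693750
tan δ = Δθ·L/(v·dt) = -0.377088  →  δ = -0.3606

δ = -0.3606, a = 1.8760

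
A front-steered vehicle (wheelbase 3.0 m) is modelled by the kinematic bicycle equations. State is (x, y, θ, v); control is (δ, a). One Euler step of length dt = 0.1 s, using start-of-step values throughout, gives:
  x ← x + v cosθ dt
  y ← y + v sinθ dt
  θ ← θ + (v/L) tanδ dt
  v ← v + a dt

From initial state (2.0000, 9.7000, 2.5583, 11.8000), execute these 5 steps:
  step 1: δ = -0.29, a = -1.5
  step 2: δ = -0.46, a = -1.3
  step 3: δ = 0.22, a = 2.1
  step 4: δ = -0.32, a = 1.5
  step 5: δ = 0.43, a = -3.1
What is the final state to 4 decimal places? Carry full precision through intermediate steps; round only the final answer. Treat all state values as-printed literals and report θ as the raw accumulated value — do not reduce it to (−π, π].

after step 1 (δ=-0.29, a=-1.5): (1.015109, 10.349915, 2.440924, 11.650000)
after step 2 (δ=-0.46, a=-1.3): (0.124569, 11.101024, 2.248525, 11.520000)
after step 3 (δ=0.22, a=2.1): (-0.597764, 11.998430, 2.334395, 11.730000)
after step 4 (δ=-0.32, a=1.5): (-1.408923, 12.845749, 2.204822, 11.880000)
after step 5 (δ=0.43, a=-3.1): (-2.112685, 13.802861, 2.386436, 11.570000)

(-2.1127, 13.8029, 2.3864, 11.5700)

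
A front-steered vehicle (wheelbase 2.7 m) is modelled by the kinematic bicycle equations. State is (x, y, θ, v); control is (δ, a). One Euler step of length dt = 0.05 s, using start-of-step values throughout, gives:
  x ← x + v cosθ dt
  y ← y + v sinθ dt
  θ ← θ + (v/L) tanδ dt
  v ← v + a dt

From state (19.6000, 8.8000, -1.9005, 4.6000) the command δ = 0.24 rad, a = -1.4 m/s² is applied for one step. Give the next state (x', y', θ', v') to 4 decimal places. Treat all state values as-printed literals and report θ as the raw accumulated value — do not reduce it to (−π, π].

(19.5255, 8.5824, -1.8797, 4.5300)

x' = 19.6000 + 4.6000·cos(-1.9005)·0.05 = 19.5255
y' = 8.8000 + 4.6000·sin(-1.9005)·0.05 = 8.5824
θ' = -1.9005 + (4.6000/2.7)·tan(0.24)·0.05 = -1.8797
v' = 4.6000 − 1.4000·0.05 = 4.5300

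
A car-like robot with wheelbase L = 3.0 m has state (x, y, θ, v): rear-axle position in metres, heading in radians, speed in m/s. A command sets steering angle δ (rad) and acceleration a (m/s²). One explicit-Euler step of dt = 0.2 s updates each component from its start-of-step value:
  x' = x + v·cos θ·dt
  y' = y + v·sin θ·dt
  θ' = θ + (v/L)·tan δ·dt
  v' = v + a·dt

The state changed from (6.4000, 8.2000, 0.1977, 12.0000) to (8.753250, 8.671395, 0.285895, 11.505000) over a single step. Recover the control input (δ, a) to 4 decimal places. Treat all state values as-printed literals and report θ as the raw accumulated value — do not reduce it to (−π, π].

δ = 0.1098, a = -2.4750

a = (v'−v)/dt = (-0.495000)/0.2 = -2.4750
Δθ = θ'−θ = 0.088195;  (v·dt/L) = 12.0000·0.2/3.0 = 0.800000
tan δ = Δθ·L/(v·dt) = 0.110244  →  δ = 0.1098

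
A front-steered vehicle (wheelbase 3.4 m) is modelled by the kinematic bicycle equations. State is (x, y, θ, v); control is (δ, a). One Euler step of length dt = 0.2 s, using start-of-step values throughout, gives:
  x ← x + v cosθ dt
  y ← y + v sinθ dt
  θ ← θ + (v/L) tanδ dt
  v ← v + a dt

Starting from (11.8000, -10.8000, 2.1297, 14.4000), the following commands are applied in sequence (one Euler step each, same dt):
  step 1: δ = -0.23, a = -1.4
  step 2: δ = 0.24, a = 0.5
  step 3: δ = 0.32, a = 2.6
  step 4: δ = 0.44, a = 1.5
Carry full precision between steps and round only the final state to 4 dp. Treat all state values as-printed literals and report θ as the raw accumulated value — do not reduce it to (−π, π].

(5.5594, -1.3466, 2.8200, 15.0400)

after step 1 (δ=-0.23, a=-1.4): (10.272860, -8.358230, 1.931367, 14.120000)
after step 2 (δ=0.24, a=0.5): (9.276530, -5.715825, 2.134626, 14.220000)
after step 3 (δ=0.32, a=2.6): (7.756620, -3.312034, 2.411823, 14.740000)
after step 4 (δ=0.44, a=1.5): (5.559393, -1.346608, 2.820018, 15.040000)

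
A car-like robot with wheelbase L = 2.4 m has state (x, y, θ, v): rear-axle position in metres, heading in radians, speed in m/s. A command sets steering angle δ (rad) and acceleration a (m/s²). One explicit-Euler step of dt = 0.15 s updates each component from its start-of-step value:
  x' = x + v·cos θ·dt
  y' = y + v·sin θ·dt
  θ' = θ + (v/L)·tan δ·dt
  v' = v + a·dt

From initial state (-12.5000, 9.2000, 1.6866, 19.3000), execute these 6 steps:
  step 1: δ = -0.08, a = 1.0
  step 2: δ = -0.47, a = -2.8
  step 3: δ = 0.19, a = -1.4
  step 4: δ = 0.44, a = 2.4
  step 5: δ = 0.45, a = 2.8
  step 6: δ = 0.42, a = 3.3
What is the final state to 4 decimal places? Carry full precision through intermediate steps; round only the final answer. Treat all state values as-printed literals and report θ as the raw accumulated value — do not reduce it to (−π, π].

(-12.8211, 24.9364, 2.8810, 20.0950)

after step 1 (δ=-0.08, a=1.0): (-12.834503, 12.075610, 1.589894, 19.450000)
after step 2 (δ=-0.47, a=-2.8): (-12.890216, 14.992578, 0.972398, 19.030000)
after step 3 (δ=0.19, a=-1.4): (-11.282218, 17.351076, 1.201138, 18.820000)
after step 4 (δ=0.44, a=2.4): (-10.262277, 19.983385, 1.754894, 19.180000)
after step 5 (δ=0.45, a=2.8): (-10.788938, 22.811769, 2.333956, 19.600000)
after step 6 (δ=0.42, a=3.3): (-12.821090, 24.936377, 2.881007, 20.095000)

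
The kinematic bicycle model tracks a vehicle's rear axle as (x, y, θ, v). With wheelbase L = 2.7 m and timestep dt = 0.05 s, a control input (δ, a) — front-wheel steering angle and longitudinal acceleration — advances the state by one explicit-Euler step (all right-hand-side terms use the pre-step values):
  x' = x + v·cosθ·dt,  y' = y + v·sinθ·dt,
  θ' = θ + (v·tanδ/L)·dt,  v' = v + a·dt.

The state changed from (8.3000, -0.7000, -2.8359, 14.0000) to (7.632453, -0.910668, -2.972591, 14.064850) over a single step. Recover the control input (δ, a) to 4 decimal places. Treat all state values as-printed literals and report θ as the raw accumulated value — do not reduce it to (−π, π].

δ = -0.4852, a = 1.2970

a = (v'−v)/dt = (0.064850)/0.05 = 1.2970
Δθ = θ'−θ = -0.136691;  (v·dt/L) = 14.0000·0.05/2.7 = 0.259259
tan δ = Δθ·L/(v·dt) = -0.527237  →  δ = -0.4852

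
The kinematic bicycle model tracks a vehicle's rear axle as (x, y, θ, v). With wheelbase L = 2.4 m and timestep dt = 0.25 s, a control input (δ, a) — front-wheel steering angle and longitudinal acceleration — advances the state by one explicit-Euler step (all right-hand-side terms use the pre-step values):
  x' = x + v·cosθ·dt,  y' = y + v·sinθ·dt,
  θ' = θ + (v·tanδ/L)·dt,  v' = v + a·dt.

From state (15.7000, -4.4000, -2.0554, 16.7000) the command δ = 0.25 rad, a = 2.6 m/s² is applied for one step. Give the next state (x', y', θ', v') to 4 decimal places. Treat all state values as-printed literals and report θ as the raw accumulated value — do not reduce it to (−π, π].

(13.7550, -8.0943, -1.6112, 17.3500)

x' = 15.7000 + 16.7000·cos(-2.0554)·0.25 = 13.7550
y' = -4.4000 + 16.7000·sin(-2.0554)·0.25 = -8.0943
θ' = -2.0554 + (16.7000/2.4)·tan(0.25)·0.25 = -1.6112
v' = 16.7000 + 2.6000·0.25 = 17.3500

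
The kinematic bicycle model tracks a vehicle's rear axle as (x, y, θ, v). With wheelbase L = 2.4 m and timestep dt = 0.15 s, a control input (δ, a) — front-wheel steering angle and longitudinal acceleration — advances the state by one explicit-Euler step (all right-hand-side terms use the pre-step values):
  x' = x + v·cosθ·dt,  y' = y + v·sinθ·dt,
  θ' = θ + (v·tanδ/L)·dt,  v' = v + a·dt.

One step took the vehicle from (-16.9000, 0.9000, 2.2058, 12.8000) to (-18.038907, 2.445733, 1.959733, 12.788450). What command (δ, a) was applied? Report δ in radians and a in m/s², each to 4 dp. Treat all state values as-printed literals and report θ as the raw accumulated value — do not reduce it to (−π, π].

a = (v'−v)/dt = (-0.011550)/0.15 = -0.0770
Δθ = θ'−θ = -0.246067;  (v·dt/L) = 12.8000·0.15/2.4 = 0.800000
tan δ = Δθ·L/(v·dt) = -0.307584  →  δ = -0.2984

δ = -0.2984, a = -0.0770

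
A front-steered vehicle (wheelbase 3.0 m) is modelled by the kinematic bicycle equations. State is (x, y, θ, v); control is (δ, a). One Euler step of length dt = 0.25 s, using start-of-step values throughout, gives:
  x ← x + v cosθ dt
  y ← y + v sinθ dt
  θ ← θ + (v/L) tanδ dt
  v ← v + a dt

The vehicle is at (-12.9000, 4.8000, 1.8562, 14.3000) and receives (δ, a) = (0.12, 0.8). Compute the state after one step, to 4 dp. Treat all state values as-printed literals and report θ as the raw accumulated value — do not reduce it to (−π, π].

(-13.9065, 8.2304, 1.9999, 14.5000)

x' = -12.9000 + 14.3000·cos(1.8562)·0.25 = -13.9065
y' = 4.8000 + 14.3000·sin(1.8562)·0.25 = 8.2304
θ' = 1.8562 + (14.3000/3.0)·tan(0.12)·0.25 = 1.9999
v' = 14.3000 + 0.8000·0.25 = 14.5000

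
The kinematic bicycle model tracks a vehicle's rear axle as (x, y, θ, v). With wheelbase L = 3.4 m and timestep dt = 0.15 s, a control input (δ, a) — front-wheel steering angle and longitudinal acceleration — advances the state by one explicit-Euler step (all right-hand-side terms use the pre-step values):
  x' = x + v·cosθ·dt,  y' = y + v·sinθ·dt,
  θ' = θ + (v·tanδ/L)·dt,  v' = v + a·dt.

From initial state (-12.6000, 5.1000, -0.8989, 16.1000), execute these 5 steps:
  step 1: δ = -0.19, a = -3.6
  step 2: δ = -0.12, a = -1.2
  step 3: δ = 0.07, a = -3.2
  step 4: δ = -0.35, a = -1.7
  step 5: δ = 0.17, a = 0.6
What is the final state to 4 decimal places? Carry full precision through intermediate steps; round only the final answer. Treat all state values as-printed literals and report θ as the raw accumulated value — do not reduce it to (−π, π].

(-7.2607, -4.9565, -1.1997, 14.7350)

after step 1 (δ=-0.19, a=-3.6): (-11.096732, 3.209918, -1.035504, 15.560000)
after step 2 (δ=-0.12, a=-1.2): (-9.906175, 1.202399, -1.118278, 15.380000)
after step 3 (δ=0.07, a=-3.2): (-8.897481, -0.872398, -1.070703, 14.900000)
after step 4 (δ=-0.35, a=-1.7): (-7.825782, -2.833695, -1.310656, 14.645000)
after step 5 (δ=0.17, a=0.6): (-7.260742, -4.956533, -1.199748, 14.735000)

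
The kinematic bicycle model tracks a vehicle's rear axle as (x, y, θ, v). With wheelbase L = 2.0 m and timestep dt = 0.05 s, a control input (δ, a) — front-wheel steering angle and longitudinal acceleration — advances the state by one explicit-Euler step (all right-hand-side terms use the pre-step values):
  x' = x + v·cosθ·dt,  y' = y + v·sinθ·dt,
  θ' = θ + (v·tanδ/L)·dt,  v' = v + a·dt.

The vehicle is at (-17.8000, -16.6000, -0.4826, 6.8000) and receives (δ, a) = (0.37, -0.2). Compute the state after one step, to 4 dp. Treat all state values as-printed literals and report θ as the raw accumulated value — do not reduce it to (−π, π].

(-17.4988, -16.7578, -0.4167, 6.7900)

x' = -17.8000 + 6.8000·cos(-0.4826)·0.05 = -17.4988
y' = -16.6000 + 6.8000·sin(-0.4826)·0.05 = -16.7578
θ' = -0.4826 + (6.8000/2.0)·tan(0.37)·0.05 = -0.4167
v' = 6.8000 − 0.2000·0.05 = 6.7900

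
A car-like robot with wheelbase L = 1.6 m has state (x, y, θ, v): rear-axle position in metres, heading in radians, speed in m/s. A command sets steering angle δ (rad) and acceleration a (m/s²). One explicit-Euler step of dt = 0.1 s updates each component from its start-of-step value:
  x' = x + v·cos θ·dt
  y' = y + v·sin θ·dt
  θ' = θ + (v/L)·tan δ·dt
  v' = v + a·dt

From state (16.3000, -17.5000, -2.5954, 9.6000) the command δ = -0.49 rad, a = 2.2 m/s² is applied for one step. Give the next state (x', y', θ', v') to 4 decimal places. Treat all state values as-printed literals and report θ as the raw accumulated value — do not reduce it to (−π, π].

x' = 16.3000 + 9.6000·cos(-2.5954)·0.1 = 15.4797
y' = -17.5000 + 9.6000·sin(-2.5954)·0.1 = -17.9987
θ' = -2.5954 + (9.6000/1.6)·tan(-0.49)·0.1 = -2.9154
v' = 9.6000 + 2.2000·0.1 = 9.8200

(15.4797, -17.9987, -2.9154, 9.8200)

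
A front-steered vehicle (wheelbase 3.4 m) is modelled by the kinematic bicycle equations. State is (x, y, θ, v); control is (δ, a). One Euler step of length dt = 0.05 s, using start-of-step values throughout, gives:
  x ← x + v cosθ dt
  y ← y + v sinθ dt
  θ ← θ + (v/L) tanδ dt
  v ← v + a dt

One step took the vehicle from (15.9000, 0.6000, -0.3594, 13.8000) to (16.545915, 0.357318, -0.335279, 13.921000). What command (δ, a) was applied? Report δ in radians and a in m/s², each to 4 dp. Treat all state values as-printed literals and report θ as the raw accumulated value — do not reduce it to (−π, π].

δ = 0.1183, a = 2.4200

a = (v'−v)/dt = (0.121000)/0.05 = 2.4200
Δθ = θ'−θ = 0.024121;  (v·dt/L) = 13.8000·0.05/3.4 = 0.202941
tan δ = Δθ·L/(v·dt) = 0.118857  →  δ = 0.1183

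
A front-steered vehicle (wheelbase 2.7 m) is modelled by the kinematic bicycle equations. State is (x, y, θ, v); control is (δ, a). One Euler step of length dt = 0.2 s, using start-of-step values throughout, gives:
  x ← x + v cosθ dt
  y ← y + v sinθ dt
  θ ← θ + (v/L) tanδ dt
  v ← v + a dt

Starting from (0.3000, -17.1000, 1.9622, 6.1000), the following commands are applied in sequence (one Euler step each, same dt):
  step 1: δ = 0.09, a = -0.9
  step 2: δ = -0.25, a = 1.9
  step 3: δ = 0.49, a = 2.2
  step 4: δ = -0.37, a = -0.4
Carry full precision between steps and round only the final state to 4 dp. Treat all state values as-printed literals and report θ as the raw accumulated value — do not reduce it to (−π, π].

after step 1 (δ=0.09, a=-0.9): (-0.165413, -15.972263, 2.002977, 5.920000)
after step 2 (δ=-0.25, a=1.9): (-0.661334, -14.897126, 1.891005, 6.300000)
after step 3 (δ=0.49, a=2.2): (-1.057937, -13.701172, 2.139919, 6.740000)
after step 4 (δ=-0.37, a=-0.4): (-1.784365, -12.565652, 1.946275, 6.660000)

(-1.7844, -12.5657, 1.9463, 6.6600)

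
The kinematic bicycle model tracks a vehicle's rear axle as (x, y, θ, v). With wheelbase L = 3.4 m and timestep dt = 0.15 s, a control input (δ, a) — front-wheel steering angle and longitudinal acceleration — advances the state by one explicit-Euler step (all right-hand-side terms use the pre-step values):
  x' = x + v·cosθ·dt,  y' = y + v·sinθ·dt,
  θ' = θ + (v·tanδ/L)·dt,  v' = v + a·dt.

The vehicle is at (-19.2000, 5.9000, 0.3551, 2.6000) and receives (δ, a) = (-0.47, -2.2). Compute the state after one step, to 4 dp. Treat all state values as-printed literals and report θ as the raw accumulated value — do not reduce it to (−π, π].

(-18.8343, 6.0356, 0.2968, 2.2700)

x' = -19.2000 + 2.6000·cos(0.3551)·0.15 = -18.8343
y' = 5.9000 + 2.6000·sin(0.3551)·0.15 = 6.0356
θ' = 0.3551 + (2.6000/3.4)·tan(-0.47)·0.15 = 0.2968
v' = 2.6000 − 2.2000·0.15 = 2.2700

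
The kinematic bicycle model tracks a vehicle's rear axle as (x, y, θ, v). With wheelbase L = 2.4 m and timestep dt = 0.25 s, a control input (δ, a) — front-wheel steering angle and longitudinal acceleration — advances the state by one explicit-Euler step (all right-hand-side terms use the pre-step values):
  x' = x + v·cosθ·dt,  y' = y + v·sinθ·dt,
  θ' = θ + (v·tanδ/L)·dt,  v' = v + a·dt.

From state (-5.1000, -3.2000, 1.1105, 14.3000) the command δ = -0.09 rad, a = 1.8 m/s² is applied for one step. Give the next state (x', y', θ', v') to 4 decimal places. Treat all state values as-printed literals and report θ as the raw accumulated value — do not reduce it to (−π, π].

(-3.5119, 0.0029, 0.9761, 14.7500)

x' = -5.1000 + 14.3000·cos(1.1105)·0.25 = -3.5119
y' = -3.2000 + 14.3000·sin(1.1105)·0.25 = 0.0029
θ' = 1.1105 + (14.3000/2.4)·tan(-0.09)·0.25 = 0.9761
v' = 14.3000 + 1.8000·0.25 = 14.7500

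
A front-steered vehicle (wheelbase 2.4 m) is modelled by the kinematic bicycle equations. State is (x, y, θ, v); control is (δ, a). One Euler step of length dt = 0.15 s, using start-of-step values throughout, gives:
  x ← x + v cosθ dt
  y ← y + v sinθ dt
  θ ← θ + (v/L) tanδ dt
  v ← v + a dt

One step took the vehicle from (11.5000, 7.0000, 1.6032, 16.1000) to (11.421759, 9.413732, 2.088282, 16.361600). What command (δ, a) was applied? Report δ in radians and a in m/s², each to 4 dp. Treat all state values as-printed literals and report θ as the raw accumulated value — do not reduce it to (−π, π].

a = (v'−v)/dt = (0.261600)/0.15 = 1.7440
Δθ = θ'−θ = 0.485082;  (v·dt/L) = 16.1000·0.15/2.4 = 1.006250
tan δ = Δθ·L/(v·dt) = 0.482069  →  δ = 0.4492

δ = 0.4492, a = 1.7440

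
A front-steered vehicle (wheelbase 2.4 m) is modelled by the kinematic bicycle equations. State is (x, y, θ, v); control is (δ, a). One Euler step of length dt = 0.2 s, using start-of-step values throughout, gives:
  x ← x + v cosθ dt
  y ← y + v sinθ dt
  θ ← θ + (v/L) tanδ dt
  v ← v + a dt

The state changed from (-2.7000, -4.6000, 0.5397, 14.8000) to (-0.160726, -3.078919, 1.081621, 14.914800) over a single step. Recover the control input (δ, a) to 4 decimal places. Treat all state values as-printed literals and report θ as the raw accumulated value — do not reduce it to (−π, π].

δ = 0.4140, a = 0.5740

a = (v'−v)/dt = (0.114800)/0.2 = 0.5740
Δθ = θ'−θ = 0.541921;  (v·dt/L) = 14.8000·0.2/2.4 = 1.233333
tan δ = Δθ·L/(v·dt) = 0.439395  →  δ = 0.4140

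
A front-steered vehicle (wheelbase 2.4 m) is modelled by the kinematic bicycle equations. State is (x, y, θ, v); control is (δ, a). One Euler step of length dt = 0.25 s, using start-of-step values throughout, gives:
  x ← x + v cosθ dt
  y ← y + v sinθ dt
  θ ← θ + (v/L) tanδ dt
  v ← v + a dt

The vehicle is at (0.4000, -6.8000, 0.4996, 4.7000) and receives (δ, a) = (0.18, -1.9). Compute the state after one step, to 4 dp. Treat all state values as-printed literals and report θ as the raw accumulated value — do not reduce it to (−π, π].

x' = 0.4000 + 4.7000·cos(0.4996)·0.25 = 1.4314
y' = -6.8000 + 4.7000·sin(0.4996)·0.25 = -6.2371
θ' = 0.4996 + (4.7000/2.4)·tan(0.18)·0.25 = 0.5887
v' = 4.7000 − 1.9000·0.25 = 4.2250

(1.4314, -6.2371, 0.5887, 4.2250)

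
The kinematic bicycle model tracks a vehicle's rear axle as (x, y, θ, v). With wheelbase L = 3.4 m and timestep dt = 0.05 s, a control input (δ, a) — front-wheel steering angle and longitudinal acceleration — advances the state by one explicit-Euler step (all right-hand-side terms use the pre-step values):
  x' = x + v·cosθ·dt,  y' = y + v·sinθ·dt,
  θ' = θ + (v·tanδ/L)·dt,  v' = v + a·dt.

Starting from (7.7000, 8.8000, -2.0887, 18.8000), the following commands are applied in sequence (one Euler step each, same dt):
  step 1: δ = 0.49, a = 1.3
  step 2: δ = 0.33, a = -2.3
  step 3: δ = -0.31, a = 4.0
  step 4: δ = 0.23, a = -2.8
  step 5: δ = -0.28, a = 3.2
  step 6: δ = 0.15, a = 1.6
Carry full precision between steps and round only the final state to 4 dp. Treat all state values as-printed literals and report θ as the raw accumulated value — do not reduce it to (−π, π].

after step 1 (δ=0.49, a=1.3): (7.234644, 7.983273, -1.941234, 18.865000)
after step 2 (δ=0.33, a=-2.3): (6.893165, 7.104004, -1.846208, 18.750000)
after step 3 (δ=-0.31, a=4.0): (6.638218, 6.201836, -1.934534, 18.950000)
after step 4 (δ=0.23, a=-2.8): (6.301126, 5.316327, -1.869284, 18.810000)
after step 5 (δ=-0.28, a=3.2): (6.024549, 4.417414, -1.948826, 18.970000)
after step 6 (δ=0.15, a=1.6): (5.674467, 3.535884, -1.906664, 19.050000)

(5.6745, 3.5359, -1.9067, 19.0500)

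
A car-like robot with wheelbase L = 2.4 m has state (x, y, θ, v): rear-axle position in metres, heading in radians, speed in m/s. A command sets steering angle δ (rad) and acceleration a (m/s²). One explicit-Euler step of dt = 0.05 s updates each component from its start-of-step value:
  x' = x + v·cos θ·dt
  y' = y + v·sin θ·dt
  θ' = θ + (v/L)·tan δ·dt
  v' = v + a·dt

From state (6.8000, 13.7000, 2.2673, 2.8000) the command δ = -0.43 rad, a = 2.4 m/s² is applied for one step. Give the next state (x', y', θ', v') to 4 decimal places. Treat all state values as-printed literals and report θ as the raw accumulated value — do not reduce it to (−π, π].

x' = 6.8000 + 2.8000·cos(2.2673)·0.05 = 6.7102
y' = 13.7000 + 2.8000·sin(2.2673)·0.05 = 13.8074
θ' = 2.2673 + (2.8000/2.4)·tan(-0.43)·0.05 = 2.2405
v' = 2.8000 + 2.4000·0.05 = 2.9200

(6.7102, 13.8074, 2.2405, 2.9200)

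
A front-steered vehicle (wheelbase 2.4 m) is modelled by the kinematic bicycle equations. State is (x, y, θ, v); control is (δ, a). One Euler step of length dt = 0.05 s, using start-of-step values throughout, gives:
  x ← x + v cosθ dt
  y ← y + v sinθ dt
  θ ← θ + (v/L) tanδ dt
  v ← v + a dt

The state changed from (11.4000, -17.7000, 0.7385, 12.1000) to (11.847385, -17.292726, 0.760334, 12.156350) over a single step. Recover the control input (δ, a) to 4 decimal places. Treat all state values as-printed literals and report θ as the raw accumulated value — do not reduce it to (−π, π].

δ = 0.0864, a = 1.1270

a = (v'−v)/dt = (0.056350)/0.05 = 1.1270
Δθ = θ'−θ = 0.021834;  (v·dt/L) = 12.1000·0.05/2.4 = 0.252083
tan δ = Δθ·L/(v·dt) = 0.086614  →  δ = 0.0864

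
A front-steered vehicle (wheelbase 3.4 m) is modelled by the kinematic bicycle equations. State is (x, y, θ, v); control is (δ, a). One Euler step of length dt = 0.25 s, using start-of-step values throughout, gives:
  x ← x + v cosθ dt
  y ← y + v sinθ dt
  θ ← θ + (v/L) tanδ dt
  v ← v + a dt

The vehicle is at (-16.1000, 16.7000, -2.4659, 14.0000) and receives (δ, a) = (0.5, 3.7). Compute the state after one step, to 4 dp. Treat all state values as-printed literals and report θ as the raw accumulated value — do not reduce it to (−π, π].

(-18.8310, 14.5110, -1.9035, 14.9250)

x' = -16.1000 + 14.0000·cos(-2.4659)·0.25 = -18.8310
y' = 16.7000 + 14.0000·sin(-2.4659)·0.25 = 14.5110
θ' = -2.4659 + (14.0000/3.4)·tan(0.5)·0.25 = -1.9035
v' = 14.0000 + 3.7000·0.25 = 14.9250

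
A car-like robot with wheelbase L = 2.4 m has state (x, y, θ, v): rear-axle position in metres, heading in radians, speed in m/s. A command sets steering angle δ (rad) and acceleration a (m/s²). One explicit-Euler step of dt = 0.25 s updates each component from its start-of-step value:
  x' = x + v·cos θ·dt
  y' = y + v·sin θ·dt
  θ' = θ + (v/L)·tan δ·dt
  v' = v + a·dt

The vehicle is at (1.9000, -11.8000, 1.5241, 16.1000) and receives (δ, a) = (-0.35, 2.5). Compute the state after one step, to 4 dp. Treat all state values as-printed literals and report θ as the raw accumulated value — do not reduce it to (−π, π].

x' = 1.9000 + 16.1000·cos(1.5241)·0.25 = 2.0879
y' = -11.8000 + 16.1000·sin(1.5241)·0.25 = -7.7794
θ' = 1.5241 + (16.1000/2.4)·tan(-0.35)·0.25 = 0.9119
v' = 16.1000 + 2.5000·0.25 = 16.7250

(2.0879, -7.7794, 0.9119, 16.7250)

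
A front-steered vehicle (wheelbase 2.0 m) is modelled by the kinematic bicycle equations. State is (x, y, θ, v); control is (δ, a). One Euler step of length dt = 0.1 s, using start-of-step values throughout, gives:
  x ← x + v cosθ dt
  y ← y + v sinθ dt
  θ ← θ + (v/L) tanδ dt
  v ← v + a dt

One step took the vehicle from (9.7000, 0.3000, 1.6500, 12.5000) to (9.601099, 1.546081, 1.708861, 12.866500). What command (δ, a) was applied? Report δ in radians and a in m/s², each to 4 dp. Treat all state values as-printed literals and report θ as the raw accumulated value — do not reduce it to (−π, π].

a = (v'−v)/dt = (0.366500)/0.1 = 3.6650
Δθ = θ'−θ = 0.058861;  (v·dt/L) = 12.5000·0.1/2.0 = 0.625000
tan δ = Δθ·L/(v·dt) = 0.094178  →  δ = 0.0939

δ = 0.0939, a = 3.6650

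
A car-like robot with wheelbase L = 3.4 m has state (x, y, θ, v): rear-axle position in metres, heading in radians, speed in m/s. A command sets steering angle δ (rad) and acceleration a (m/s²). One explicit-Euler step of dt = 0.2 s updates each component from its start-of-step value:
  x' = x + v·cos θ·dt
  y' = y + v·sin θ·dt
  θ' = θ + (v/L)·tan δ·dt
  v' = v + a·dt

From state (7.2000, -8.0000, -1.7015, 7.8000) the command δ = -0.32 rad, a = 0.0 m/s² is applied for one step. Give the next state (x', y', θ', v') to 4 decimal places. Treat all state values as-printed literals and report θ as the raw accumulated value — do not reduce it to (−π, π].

x' = 7.2000 + 7.8000·cos(-1.7015)·0.2 = 6.9967
y' = -8.0000 + 7.8000·sin(-1.7015)·0.2 = -9.5467
θ' = -1.7015 + (7.8000/3.4)·tan(-0.32)·0.2 = -1.8535
v' = 7.8000 + 0.0000·0.2 = 7.8000

(6.9967, -9.5467, -1.8535, 7.8000)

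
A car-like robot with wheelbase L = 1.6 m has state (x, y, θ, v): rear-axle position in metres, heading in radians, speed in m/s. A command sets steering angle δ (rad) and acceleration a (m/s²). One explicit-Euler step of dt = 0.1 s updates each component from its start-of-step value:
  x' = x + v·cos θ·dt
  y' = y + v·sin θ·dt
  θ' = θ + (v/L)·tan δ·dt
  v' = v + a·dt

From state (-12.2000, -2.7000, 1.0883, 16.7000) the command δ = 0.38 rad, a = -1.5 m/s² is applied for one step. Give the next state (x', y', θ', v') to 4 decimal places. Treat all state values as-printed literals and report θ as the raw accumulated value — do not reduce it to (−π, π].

(-11.4251, -1.2206, 1.5052, 16.5500)

x' = -12.2000 + 16.7000·cos(1.0883)·0.1 = -11.4251
y' = -2.7000 + 16.7000·sin(1.0883)·0.1 = -1.2206
θ' = 1.0883 + (16.7000/1.6)·tan(0.38)·0.1 = 1.5052
v' = 16.7000 − 1.5000·0.1 = 16.5500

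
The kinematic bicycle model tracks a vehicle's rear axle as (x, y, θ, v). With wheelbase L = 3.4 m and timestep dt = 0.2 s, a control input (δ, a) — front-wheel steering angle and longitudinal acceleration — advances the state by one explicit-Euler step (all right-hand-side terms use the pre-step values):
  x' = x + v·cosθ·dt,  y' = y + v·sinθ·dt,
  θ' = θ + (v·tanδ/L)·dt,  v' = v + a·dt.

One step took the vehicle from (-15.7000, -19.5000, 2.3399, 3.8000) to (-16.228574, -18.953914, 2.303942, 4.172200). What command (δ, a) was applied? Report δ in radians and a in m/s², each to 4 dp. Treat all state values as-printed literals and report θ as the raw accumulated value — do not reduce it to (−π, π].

a = (v'−v)/dt = (0.372200)/0.2 = 1.8610
Δθ = θ'−θ = -0.035958;  (v·dt/L) = 3.8000·0.2/3.4 = 0.223529
tan δ = Δθ·L/(v·dt) = -0.160865  →  δ = -0.1595

δ = -0.1595, a = 1.8610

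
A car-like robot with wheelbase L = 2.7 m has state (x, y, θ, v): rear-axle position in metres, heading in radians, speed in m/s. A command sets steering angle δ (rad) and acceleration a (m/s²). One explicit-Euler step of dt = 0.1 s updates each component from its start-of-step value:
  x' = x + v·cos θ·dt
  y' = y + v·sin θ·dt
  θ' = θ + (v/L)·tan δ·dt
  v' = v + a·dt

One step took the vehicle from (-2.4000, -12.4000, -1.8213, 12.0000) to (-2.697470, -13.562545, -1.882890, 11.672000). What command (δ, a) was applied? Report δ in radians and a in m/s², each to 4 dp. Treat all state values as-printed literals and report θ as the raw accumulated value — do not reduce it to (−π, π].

δ = -0.1377, a = -3.2800

a = (v'−v)/dt = (-0.328000)/0.1 = -3.2800
Δθ = θ'−θ = -0.061590;  (v·dt/L) = 12.0000·0.1/2.7 = 0.444444
tan δ = Δθ·L/(v·dt) = -0.138578  →  δ = -0.1377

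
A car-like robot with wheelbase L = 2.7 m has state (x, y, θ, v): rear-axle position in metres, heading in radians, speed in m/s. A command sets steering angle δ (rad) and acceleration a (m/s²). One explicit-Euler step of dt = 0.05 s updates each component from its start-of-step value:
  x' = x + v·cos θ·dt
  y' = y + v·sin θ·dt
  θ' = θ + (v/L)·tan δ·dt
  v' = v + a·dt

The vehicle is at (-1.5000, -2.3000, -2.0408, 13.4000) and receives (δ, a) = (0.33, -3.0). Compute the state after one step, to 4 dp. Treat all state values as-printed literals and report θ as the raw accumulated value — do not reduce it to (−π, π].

(-1.8034, -2.8973, -1.9558, 13.2500)

x' = -1.5000 + 13.4000·cos(-2.0408)·0.05 = -1.8034
y' = -2.3000 + 13.4000·sin(-2.0408)·0.05 = -2.8973
θ' = -2.0408 + (13.4000/2.7)·tan(0.33)·0.05 = -1.9558
v' = 13.4000 − 3.0000·0.05 = 13.2500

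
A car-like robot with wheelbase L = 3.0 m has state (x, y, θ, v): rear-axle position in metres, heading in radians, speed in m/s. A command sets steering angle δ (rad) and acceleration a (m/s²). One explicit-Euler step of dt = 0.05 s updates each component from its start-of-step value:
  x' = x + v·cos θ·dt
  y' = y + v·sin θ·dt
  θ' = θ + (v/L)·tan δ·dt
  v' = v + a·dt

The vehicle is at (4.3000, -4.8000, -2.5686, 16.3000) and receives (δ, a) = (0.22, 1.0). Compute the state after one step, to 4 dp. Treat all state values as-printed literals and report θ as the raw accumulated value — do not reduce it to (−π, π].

x' = 4.3000 + 16.3000·cos(-2.5686)·0.05 = 3.6152
y' = -4.8000 + 16.3000·sin(-2.5686)·0.05 = -5.2419
θ' = -2.5686 + (16.3000/3.0)·tan(0.22)·0.05 = -2.5079
v' = 16.3000 + 1.0000·0.05 = 16.3500

(3.6152, -5.2419, -2.5079, 16.3500)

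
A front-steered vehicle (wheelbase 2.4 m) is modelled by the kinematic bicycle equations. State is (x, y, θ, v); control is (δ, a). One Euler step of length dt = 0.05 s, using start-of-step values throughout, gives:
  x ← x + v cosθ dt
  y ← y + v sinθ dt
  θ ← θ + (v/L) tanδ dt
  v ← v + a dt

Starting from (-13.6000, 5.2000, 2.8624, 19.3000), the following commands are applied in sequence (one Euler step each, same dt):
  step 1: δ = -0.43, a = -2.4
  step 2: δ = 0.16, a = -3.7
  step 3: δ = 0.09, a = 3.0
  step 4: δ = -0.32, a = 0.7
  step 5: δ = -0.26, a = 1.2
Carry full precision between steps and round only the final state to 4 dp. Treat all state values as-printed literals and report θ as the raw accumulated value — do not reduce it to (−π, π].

after step 1 (δ=-0.43, a=-2.4): (-14.527634, 5.465934, 2.677996, 19.180000)
after step 2 (δ=0.16, a=-3.7): (-15.385411, 5.894768, 2.742481, 18.995000)
after step 3 (δ=0.09, a=3.0): (-16.260517, 6.263841, 2.778193, 19.145000)
after step 4 (δ=-0.32, a=0.7): (-17.155252, 6.604100, 2.646017, 19.180000)
after step 5 (δ=-0.26, a=1.2): (-17.998880, 7.060141, 2.539719, 19.240000)

(-17.9989, 7.0601, 2.5397, 19.2400)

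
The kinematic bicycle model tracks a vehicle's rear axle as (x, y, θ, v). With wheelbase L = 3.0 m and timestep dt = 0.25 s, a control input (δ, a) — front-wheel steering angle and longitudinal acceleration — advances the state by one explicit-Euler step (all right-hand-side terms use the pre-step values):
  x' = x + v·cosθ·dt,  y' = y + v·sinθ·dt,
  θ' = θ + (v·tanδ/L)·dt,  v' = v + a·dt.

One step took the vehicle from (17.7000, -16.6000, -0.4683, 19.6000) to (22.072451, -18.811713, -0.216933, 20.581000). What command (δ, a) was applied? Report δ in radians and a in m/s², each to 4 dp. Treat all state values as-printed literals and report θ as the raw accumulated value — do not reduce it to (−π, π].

a = (v'−v)/dt = (0.981000)/0.25 = 3.9240
Δθ = θ'−θ = 0.251367;  (v·dt/L) = 19.6000·0.25/3.0 = 1.633333
tan δ = Δθ·L/(v·dt) = 0.153898  →  δ = 0.1527

δ = 0.1527, a = 3.9240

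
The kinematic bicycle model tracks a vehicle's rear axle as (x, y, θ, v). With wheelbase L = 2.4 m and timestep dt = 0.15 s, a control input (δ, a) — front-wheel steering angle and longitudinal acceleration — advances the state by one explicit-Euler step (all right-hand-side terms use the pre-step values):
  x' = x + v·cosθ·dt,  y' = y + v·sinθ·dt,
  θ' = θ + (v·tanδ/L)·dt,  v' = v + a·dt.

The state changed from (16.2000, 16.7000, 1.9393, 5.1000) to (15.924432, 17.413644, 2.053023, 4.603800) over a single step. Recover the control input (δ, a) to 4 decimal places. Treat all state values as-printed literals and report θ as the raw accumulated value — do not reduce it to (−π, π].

δ = 0.3427, a = -3.3080

a = (v'−v)/dt = (-0.496200)/0.15 = -3.3080
Δθ = θ'−θ = 0.113723;  (v·dt/L) = 5.1000·0.15/2.4 = 0.318750
tan δ = Δθ·L/(v·dt) = 0.356778  →  δ = 0.3427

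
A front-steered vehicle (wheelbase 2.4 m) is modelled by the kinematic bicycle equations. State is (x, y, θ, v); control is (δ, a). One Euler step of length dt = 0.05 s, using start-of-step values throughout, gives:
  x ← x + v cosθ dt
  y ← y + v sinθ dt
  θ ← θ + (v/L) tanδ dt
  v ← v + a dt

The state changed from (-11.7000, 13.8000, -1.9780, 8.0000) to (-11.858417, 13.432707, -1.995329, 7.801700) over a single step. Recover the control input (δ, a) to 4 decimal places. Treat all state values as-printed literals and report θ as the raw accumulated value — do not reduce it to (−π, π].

a = (v'−v)/dt = (-0.198300)/0.05 = -3.9660
Δθ = θ'−θ = -0.017329;  (v·dt/L) = 8.0000·0.05/2.4 = 0.166667
tan δ = Δθ·L/(v·dt) = -0.103974  →  δ = -0.1036

δ = -0.1036, a = -3.9660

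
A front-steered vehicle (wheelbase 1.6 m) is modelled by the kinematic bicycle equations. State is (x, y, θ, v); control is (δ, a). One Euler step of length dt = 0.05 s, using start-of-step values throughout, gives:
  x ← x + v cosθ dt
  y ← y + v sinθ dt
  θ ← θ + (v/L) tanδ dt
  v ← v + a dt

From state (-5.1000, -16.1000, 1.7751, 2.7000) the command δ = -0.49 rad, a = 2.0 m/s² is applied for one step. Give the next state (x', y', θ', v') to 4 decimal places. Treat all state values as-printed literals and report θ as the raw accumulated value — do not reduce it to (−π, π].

(-5.1274, -15.9678, 1.7301, 2.8000)

x' = -5.1000 + 2.7000·cos(1.7751)·0.05 = -5.1274
y' = -16.1000 + 2.7000·sin(1.7751)·0.05 = -15.9678
θ' = 1.7751 + (2.7000/1.6)·tan(-0.49)·0.05 = 1.7301
v' = 2.7000 + 2.0000·0.05 = 2.8000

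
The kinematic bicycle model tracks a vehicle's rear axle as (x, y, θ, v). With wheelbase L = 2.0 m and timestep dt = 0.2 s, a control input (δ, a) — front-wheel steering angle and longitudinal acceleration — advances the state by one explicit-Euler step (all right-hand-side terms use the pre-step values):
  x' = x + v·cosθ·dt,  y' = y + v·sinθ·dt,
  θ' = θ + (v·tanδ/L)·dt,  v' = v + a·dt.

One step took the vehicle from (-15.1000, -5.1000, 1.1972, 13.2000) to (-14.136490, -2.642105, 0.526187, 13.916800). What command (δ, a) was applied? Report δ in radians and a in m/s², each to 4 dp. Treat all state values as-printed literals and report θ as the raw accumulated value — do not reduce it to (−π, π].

δ = -0.4703, a = 3.5840

a = (v'−v)/dt = (0.716800)/0.2 = 3.5840
Δθ = θ'−θ = -0.671013;  (v·dt/L) = 13.2000·0.2/2.0 = 1.320000
tan δ = Δθ·L/(v·dt) = -0.508343  →  δ = -0.4703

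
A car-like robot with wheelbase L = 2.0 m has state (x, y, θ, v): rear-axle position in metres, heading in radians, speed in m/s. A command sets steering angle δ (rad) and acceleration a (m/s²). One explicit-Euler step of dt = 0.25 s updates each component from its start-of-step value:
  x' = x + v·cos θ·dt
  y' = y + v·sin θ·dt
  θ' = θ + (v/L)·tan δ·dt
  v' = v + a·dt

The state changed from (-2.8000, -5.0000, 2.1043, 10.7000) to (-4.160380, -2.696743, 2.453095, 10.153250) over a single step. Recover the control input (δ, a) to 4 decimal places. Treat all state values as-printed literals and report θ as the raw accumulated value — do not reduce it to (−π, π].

a = (v'−v)/dt = (-0.546750)/0.25 = -2.1870
Δθ = θ'−θ = 0.348795;  (v·dt/L) = 10.7000·0.25/2.0 = 1.337500
tan δ = Δθ·L/(v·dt) = 0.260781  →  δ = 0.2551

δ = 0.2551, a = -2.1870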